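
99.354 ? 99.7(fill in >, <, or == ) <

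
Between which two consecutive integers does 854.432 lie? 854 and 855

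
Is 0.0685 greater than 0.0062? Yes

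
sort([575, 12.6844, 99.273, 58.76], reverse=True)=[575, 99.273, 58.76, 12.6844]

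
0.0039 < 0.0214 True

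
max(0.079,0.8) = 0.8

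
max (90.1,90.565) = 90.565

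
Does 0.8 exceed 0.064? Yes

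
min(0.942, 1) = 0.942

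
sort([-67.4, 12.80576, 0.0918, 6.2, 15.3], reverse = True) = [15.3, 12.80576, 6.2, 0.0918, -67.4]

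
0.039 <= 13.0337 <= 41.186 True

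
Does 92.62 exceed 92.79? No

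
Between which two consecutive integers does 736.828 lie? 736 and 737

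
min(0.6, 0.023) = 0.023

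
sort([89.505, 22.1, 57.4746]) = [22.1, 57.4746, 89.505]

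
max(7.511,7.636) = 7.636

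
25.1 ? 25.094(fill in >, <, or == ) >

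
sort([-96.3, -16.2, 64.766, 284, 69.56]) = [-96.3, -16.2, 64.766, 69.56, 284]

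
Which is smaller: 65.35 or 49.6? 49.6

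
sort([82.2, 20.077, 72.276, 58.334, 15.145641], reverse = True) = [82.2, 72.276, 58.334, 20.077, 15.145641]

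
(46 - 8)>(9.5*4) False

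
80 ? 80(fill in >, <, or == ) ==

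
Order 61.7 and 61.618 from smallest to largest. 61.618, 61.7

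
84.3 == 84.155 False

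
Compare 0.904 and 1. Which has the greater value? 1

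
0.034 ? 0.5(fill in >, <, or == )<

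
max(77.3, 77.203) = 77.3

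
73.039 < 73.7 True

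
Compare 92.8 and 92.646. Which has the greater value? 92.8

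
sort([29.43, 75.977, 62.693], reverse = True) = [75.977, 62.693, 29.43]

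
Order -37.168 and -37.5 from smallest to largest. -37.5, -37.168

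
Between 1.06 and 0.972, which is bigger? 1.06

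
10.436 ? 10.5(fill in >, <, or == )<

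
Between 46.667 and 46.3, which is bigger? 46.667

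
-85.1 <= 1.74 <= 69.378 True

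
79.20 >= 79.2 True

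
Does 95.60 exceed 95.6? No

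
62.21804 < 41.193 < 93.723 False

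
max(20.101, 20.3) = 20.3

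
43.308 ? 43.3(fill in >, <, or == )>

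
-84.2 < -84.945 False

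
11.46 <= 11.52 True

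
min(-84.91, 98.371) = -84.91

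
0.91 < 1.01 True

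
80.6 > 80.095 True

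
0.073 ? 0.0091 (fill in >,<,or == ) >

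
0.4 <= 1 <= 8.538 True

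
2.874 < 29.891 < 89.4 True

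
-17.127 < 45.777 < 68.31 True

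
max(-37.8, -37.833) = -37.8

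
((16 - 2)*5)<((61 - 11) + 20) False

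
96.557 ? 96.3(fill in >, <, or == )>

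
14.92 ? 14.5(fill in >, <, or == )>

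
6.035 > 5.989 True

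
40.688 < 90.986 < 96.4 True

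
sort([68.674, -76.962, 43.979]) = [-76.962, 43.979, 68.674]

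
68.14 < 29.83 False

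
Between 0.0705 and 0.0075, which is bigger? 0.0705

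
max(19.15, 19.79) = 19.79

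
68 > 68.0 False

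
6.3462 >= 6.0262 True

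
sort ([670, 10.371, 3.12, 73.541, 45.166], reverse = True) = [670, 73.541, 45.166, 10.371, 3.12]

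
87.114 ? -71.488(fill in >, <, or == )>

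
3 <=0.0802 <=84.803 False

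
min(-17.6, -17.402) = -17.6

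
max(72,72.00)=72.00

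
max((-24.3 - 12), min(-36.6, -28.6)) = -36.3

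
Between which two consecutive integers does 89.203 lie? 89 and 90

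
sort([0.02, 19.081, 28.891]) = [0.02, 19.081, 28.891]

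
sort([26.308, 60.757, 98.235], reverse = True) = [98.235, 60.757, 26.308]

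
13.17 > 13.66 False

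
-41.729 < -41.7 True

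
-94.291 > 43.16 False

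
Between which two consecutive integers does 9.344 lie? 9 and 10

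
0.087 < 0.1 True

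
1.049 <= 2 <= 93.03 True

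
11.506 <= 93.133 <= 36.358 False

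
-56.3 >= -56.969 True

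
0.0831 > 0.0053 True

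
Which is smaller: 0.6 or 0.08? 0.08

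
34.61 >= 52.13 False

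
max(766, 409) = 766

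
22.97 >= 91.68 False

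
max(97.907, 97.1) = 97.907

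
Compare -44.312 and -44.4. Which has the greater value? -44.312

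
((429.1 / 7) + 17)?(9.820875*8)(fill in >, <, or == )<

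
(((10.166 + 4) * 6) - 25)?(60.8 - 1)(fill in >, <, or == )>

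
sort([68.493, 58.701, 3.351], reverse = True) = [68.493, 58.701, 3.351]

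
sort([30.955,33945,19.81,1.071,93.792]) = [1.071,19.81,30.955,93.792,33945]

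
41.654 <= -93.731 False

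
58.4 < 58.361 False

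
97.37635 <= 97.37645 True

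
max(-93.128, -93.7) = -93.128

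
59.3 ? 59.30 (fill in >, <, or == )==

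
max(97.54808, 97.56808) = 97.56808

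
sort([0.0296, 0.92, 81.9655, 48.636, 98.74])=[0.0296, 0.92, 48.636, 81.9655, 98.74]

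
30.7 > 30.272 True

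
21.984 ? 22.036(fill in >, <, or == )<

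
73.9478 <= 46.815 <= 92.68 False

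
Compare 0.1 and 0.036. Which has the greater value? 0.1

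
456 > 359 True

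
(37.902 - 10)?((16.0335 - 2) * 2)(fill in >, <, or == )<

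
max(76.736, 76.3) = 76.736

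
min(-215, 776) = -215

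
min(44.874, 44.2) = 44.2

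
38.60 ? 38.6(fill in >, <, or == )==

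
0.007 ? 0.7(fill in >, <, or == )<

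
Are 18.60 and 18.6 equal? Yes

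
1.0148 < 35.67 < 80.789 True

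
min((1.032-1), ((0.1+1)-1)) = 0.032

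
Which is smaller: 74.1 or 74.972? 74.1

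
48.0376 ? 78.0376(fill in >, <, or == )<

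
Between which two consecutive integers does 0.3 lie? 0 and 1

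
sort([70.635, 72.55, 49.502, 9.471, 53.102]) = [9.471, 49.502, 53.102, 70.635, 72.55]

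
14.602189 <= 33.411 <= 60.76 True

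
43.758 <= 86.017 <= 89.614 True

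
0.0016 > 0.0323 False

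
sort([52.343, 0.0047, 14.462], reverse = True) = [52.343, 14.462, 0.0047]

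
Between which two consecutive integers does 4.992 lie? 4 and 5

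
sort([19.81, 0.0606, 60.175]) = [0.0606, 19.81, 60.175]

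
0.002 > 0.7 False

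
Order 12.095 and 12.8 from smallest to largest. 12.095, 12.8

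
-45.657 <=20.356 True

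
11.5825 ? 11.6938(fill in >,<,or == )<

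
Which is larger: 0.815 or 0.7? 0.815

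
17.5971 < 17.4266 False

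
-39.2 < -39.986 False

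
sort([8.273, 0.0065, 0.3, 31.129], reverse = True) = [31.129, 8.273, 0.3, 0.0065]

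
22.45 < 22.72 True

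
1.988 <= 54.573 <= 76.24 True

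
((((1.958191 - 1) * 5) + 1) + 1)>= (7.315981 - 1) True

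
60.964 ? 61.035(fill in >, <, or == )<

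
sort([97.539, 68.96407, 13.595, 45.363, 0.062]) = [0.062, 13.595, 45.363, 68.96407, 97.539]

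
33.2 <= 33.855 True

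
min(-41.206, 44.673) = -41.206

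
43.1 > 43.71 False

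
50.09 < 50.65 True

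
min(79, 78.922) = 78.922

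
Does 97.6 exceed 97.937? No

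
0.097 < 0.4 True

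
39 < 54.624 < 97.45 True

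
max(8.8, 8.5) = 8.8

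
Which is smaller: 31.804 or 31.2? 31.2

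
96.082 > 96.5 False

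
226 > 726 False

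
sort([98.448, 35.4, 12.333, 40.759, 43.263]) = [12.333, 35.4, 40.759, 43.263, 98.448]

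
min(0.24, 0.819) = 0.24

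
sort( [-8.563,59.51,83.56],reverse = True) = [83.56,59.51,-8.563]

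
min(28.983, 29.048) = 28.983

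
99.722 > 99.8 False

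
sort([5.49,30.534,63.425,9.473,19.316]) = [5.49,9.473,19.316,30.534,63.425]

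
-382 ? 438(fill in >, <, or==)<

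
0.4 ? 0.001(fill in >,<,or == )>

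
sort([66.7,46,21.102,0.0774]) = [0.0774,21.102,46,66.7]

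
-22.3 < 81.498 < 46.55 False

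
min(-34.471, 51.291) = -34.471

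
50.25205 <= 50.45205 True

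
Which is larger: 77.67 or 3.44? 77.67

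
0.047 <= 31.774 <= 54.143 True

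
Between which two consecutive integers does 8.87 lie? 8 and 9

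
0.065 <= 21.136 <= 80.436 True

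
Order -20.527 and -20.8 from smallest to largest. -20.8, -20.527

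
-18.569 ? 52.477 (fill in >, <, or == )<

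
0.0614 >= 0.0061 True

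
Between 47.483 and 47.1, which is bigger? 47.483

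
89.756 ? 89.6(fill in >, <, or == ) >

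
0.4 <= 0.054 False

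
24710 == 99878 False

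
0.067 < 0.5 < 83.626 True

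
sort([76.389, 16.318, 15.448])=[15.448, 16.318, 76.389]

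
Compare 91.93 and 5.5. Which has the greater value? 91.93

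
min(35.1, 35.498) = 35.1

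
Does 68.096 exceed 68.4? No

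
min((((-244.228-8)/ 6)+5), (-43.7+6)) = -37.7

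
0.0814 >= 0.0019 True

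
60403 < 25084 False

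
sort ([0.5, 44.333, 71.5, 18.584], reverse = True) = [71.5, 44.333, 18.584, 0.5]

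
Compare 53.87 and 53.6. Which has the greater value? 53.87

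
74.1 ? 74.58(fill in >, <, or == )<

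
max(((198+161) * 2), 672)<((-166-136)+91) False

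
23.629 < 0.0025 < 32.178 False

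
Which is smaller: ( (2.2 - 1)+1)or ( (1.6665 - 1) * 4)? ( (2.2 - 1)+1)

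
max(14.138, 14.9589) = 14.9589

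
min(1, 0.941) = 0.941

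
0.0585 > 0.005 True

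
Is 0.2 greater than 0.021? Yes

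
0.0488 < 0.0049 False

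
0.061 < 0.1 True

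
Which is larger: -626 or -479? -479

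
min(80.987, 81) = 80.987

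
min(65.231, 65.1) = 65.1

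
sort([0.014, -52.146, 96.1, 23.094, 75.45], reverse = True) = [96.1, 75.45, 23.094, 0.014, -52.146]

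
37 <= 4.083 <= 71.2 False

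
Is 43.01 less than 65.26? Yes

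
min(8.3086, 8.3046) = 8.3046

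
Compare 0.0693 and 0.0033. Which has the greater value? 0.0693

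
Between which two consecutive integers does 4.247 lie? 4 and 5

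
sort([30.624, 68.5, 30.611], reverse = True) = [68.5, 30.624, 30.611]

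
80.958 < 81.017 True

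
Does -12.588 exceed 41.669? No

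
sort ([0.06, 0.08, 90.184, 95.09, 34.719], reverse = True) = [95.09, 90.184, 34.719, 0.08, 0.06]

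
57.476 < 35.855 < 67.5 False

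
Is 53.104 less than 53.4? Yes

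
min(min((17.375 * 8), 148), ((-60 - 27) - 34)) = -121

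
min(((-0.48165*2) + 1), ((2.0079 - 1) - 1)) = 0.0079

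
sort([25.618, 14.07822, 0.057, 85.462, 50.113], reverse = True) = [85.462, 50.113, 25.618, 14.07822, 0.057]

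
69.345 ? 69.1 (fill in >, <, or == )>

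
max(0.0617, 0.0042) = 0.0617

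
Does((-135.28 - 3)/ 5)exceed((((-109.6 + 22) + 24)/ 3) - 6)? No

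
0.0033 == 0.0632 False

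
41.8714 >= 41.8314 True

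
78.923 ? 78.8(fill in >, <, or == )>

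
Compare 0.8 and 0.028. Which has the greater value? 0.8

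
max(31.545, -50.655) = 31.545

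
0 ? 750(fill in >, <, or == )<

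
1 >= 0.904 True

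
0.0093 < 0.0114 True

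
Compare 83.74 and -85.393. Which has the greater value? 83.74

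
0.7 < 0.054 False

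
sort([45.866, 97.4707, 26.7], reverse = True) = [97.4707, 45.866, 26.7]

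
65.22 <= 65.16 False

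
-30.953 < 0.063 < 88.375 True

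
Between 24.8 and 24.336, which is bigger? 24.8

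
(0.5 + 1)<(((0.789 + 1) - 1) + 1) True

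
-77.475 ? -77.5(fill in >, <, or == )>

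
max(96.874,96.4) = 96.874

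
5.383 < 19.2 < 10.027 False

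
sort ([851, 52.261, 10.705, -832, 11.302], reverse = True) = [851, 52.261, 11.302, 10.705, -832]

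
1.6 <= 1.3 False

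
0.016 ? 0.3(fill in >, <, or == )<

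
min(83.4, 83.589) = 83.4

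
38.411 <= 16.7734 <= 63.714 False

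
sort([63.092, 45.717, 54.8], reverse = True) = [63.092, 54.8, 45.717]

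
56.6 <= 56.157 False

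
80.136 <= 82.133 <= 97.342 True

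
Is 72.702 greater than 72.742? No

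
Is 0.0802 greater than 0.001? Yes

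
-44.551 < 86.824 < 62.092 False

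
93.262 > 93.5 False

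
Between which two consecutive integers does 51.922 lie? 51 and 52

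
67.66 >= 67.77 False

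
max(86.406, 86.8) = 86.8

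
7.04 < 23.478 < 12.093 False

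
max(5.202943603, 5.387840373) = 5.387840373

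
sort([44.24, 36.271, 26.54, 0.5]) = [0.5, 26.54, 36.271, 44.24]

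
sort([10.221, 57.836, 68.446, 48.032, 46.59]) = [10.221, 46.59, 48.032, 57.836, 68.446]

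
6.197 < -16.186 False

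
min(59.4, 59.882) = 59.4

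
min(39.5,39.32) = 39.32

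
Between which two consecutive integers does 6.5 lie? 6 and 7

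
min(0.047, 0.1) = 0.047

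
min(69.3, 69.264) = 69.264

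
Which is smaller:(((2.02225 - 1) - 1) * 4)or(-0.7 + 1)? (((2.02225 - 1) - 1) * 4)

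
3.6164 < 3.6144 False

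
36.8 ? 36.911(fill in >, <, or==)<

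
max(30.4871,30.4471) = 30.4871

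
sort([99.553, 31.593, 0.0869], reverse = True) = [99.553, 31.593, 0.0869]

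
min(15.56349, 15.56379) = 15.56349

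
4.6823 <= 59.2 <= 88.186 True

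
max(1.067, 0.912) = 1.067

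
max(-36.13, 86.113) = 86.113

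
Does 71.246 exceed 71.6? No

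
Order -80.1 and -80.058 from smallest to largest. -80.1, -80.058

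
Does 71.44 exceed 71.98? No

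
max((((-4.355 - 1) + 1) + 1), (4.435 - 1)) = 3.435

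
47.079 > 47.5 False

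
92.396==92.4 False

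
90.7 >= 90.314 True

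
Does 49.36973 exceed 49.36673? Yes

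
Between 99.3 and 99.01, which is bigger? 99.3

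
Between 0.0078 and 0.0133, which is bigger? 0.0133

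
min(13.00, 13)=13.00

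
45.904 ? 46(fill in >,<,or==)<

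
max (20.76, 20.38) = 20.76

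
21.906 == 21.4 False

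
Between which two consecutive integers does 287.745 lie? 287 and 288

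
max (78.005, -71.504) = 78.005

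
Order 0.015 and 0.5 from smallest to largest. 0.015, 0.5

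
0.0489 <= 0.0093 False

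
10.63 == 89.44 False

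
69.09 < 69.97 True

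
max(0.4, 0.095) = 0.4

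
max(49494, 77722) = 77722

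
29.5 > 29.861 False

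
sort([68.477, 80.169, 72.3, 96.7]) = [68.477, 72.3, 80.169, 96.7]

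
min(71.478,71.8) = 71.478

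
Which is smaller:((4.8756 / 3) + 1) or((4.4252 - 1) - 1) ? ((4.4252 - 1) - 1)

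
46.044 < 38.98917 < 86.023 False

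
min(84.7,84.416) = 84.416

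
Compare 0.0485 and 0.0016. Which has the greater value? 0.0485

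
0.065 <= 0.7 True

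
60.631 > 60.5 True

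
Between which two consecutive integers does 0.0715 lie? 0 and 1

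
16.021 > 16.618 False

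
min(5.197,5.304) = 5.197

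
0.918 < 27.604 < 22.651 False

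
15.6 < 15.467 False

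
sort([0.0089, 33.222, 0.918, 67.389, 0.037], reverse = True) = [67.389, 33.222, 0.918, 0.037, 0.0089]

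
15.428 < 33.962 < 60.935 True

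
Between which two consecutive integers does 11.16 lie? 11 and 12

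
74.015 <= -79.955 False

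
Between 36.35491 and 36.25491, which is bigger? 36.35491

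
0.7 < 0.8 True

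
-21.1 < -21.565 False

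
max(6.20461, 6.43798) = 6.43798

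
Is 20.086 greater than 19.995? Yes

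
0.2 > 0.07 True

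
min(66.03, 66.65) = 66.03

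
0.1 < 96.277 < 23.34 False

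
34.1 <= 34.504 True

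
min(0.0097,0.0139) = 0.0097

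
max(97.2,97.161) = 97.2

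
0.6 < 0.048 False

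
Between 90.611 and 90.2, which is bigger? 90.611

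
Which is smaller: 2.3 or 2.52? 2.3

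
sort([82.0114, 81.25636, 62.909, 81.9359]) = [62.909, 81.25636, 81.9359, 82.0114]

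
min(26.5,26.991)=26.5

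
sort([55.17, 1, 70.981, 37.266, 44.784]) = [1, 37.266, 44.784, 55.17, 70.981]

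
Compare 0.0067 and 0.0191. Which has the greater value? 0.0191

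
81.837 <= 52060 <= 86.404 False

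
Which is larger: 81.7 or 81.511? 81.7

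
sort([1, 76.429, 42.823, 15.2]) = [1, 15.2, 42.823, 76.429]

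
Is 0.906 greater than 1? No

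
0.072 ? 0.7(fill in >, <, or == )<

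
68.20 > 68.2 False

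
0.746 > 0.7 True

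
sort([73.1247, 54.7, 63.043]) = [54.7, 63.043, 73.1247]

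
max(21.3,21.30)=21.30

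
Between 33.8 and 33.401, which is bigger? 33.8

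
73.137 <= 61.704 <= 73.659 False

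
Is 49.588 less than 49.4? No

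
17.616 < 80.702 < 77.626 False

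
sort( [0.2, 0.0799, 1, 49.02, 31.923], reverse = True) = [49.02, 31.923, 1, 0.2, 0.0799]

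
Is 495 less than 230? No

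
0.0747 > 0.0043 True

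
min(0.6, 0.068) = 0.068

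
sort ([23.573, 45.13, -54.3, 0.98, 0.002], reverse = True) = [45.13, 23.573, 0.98, 0.002, -54.3]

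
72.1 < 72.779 True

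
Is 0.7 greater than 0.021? Yes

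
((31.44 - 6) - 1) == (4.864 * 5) False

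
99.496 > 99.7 False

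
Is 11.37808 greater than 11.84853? No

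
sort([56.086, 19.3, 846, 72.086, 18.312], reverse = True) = [846, 72.086, 56.086, 19.3, 18.312]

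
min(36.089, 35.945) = 35.945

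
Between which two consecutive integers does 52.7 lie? 52 and 53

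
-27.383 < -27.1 True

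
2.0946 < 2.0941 False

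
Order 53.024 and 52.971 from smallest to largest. 52.971, 53.024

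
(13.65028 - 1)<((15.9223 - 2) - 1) True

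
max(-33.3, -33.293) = -33.293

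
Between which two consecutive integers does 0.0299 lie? 0 and 1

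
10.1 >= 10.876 False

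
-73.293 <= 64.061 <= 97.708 True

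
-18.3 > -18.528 True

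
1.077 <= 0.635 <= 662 False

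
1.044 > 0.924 True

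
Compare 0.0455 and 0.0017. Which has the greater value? 0.0455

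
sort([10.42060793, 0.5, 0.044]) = [0.044, 0.5, 10.42060793]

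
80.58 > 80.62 False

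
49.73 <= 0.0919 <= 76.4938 False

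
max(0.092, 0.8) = 0.8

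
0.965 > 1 False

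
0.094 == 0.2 False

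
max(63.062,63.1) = 63.1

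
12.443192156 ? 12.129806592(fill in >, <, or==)>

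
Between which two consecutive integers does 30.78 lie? 30 and 31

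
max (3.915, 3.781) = 3.915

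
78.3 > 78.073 True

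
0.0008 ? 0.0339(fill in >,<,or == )<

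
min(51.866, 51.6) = 51.6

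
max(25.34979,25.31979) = 25.34979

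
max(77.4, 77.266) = 77.4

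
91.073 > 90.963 True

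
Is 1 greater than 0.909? Yes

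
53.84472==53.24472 False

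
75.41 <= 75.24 False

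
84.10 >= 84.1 True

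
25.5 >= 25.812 False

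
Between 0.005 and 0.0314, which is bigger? 0.0314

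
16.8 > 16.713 True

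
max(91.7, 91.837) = 91.837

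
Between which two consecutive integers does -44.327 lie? -45 and -44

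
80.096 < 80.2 True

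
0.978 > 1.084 False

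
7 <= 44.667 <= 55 True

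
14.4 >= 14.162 True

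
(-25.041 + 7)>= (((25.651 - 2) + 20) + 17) False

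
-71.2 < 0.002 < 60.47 True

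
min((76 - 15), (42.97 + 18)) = 60.97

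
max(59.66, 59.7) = 59.7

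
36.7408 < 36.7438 True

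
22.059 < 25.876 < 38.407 True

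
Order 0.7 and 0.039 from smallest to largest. 0.039, 0.7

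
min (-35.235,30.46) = -35.235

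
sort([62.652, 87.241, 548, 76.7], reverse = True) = [548, 87.241, 76.7, 62.652]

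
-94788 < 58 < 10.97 False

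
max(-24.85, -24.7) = -24.7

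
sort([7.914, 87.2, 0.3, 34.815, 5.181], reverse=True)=[87.2, 34.815, 7.914, 5.181, 0.3]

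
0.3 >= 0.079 True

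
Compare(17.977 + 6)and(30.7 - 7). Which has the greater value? (17.977 + 6)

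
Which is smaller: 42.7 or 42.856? 42.7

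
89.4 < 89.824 True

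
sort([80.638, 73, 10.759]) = [10.759, 73, 80.638]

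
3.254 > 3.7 False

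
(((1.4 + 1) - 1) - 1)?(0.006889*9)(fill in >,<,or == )>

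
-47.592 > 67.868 False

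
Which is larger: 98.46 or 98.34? 98.46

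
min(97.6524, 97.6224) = 97.6224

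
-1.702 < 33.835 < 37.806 True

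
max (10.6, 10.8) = 10.8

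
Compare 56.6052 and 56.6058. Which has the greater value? 56.6058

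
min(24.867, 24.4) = 24.4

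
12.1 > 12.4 False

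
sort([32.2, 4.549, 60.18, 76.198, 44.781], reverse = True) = [76.198, 60.18, 44.781, 32.2, 4.549]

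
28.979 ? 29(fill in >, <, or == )<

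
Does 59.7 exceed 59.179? Yes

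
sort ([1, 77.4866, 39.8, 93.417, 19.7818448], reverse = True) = [93.417, 77.4866, 39.8, 19.7818448, 1]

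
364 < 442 True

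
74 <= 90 True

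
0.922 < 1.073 True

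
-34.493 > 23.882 False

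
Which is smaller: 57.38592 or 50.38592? 50.38592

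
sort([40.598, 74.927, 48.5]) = [40.598, 48.5, 74.927]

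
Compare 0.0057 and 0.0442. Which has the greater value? 0.0442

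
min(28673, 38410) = 28673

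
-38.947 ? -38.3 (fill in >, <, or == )<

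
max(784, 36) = 784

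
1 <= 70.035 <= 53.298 False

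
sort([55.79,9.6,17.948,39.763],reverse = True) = [55.79,39.763,17.948,9.6]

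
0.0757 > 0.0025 True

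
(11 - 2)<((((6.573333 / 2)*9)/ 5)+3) False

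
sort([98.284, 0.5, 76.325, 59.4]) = [0.5, 59.4, 76.325, 98.284]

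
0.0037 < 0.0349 True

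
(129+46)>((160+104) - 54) False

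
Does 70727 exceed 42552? Yes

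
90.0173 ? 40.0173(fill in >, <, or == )>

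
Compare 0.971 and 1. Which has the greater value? 1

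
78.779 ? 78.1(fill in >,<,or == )>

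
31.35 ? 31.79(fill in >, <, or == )<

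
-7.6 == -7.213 False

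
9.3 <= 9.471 True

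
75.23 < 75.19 False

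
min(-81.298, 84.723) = -81.298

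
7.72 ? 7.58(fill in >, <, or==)>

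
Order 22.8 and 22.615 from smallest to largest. 22.615, 22.8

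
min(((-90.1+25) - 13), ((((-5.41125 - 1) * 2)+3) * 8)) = -78.58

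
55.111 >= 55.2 False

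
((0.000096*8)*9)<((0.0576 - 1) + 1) True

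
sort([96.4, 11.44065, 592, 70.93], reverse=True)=[592, 96.4, 70.93, 11.44065]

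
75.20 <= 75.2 True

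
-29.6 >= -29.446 False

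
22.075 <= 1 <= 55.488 False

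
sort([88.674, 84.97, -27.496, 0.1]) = [-27.496, 0.1, 84.97, 88.674]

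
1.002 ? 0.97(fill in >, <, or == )>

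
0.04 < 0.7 True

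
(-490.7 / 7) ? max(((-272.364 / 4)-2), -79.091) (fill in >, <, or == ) <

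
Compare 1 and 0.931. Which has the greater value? 1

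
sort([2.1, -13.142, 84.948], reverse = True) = [84.948, 2.1, -13.142]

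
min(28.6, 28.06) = 28.06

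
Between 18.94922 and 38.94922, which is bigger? 38.94922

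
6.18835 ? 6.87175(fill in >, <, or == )<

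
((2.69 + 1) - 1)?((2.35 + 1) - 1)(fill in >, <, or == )>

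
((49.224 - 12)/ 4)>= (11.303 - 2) True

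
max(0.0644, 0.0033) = 0.0644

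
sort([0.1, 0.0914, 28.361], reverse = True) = [28.361, 0.1, 0.0914]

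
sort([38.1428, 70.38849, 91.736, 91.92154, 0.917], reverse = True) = [91.92154, 91.736, 70.38849, 38.1428, 0.917]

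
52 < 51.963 False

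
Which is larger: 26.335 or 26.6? 26.6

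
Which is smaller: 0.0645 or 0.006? 0.006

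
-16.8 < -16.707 True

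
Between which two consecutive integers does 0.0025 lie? 0 and 1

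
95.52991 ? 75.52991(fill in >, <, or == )>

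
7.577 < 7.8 True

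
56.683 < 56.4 False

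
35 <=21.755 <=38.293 False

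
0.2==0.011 False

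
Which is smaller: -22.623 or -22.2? -22.623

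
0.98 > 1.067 False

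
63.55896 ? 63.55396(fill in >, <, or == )>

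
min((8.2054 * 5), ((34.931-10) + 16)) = 40.931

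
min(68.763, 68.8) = 68.763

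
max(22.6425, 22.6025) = 22.6425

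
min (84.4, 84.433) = 84.4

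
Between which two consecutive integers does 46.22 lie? 46 and 47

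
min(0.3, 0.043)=0.043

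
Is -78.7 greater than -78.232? No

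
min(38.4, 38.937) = 38.4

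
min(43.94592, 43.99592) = 43.94592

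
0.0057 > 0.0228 False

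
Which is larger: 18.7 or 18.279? 18.7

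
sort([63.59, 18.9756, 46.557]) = [18.9756, 46.557, 63.59]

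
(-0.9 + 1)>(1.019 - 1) True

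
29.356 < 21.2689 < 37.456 False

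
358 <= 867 True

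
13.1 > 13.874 False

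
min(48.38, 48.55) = 48.38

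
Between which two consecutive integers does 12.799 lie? 12 and 13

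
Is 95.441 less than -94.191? No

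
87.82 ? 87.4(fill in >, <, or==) >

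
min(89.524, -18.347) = -18.347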